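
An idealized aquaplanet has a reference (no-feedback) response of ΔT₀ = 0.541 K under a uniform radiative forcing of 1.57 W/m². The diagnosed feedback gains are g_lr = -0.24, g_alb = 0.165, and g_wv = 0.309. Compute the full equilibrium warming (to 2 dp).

Total gain g = -0.24 + 0.165 + 0.309 = 0.234.
Amplification A = 1/(1 − 0.234) = 1.305.
ΔT = 0.541 × 1.305 = 0.71 K.

0.71 K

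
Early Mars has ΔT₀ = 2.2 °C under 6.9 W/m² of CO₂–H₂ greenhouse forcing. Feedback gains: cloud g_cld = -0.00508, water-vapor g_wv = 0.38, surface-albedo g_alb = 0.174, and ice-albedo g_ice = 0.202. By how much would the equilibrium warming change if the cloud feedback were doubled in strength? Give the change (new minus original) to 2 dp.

-0.18 °C

Original: g = 0.75092, ΔT = 2.2/(1−0.75092) = 8.8325 °C.
With doubled cloud: g' = 0.74584, ΔT' = 2.2/(1−0.74584) = 8.6560 °C.
Change = 8.6560 − 8.8325 = -0.18 °C.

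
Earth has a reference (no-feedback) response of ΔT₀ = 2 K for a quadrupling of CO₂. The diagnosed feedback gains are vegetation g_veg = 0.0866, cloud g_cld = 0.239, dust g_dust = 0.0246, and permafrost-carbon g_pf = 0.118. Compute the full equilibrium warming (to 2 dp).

Total gain g = 0.0866 + 0.239 + 0.0246 + 0.118 = 0.4682.
Amplification A = 1/(1 − 0.4682) = 1.88.
ΔT = 2 × 1.88 = 3.76 K.

3.76 K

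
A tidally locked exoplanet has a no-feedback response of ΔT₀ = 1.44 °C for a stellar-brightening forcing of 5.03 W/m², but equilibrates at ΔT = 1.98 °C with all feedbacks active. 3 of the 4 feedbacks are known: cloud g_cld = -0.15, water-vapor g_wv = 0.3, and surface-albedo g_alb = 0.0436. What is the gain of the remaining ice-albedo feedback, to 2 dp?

Amplification A = ΔT/ΔT₀ = 1.98/1.44 = 1.375.
Total gain g = 1 − 1/A = 1 − 1/1.375 = 0.2727.
Known gains sum to -0.15 + 0.3 + 0.0436 = 0.1936.
g_ice = 0.2727 − 0.1936 = 0.08.

0.08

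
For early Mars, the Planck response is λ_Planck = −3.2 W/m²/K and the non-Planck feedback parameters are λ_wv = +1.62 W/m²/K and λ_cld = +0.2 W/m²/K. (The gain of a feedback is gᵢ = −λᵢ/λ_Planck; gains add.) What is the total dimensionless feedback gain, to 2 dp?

Convert to gains: g_wv = 1.62/3.2 = 0.5062; g_cld = 0.2/3.2 = 0.0625.
Total gain g = 0.5687.

0.57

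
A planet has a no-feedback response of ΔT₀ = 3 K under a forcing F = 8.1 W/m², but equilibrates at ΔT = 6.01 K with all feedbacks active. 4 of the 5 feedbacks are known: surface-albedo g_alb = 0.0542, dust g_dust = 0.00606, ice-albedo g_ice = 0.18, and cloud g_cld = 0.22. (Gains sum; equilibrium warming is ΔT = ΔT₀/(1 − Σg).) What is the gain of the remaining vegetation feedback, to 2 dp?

0.04

Amplification A = ΔT/ΔT₀ = 6.01/3 = 2.003.
Total gain g = 1 − 1/A = 1 − 1/2.003 = 0.5007.
Known gains sum to 0.0542 + 0.00606 + 0.18 + 0.22 = 0.46026.
g_veg = 0.5007 − 0.46026 = 0.04.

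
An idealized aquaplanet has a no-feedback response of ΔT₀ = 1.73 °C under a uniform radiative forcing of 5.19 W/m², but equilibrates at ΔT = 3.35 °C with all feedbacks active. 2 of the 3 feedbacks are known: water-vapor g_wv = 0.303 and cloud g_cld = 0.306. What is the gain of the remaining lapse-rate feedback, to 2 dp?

-0.13

Amplification A = ΔT/ΔT₀ = 3.35/1.73 = 1.936.
Total gain g = 1 − 1/A = 1 − 1/1.936 = 0.4835.
Known gains sum to 0.303 + 0.306 = 0.609.
g_lr = 0.4835 − 0.609 = -0.13.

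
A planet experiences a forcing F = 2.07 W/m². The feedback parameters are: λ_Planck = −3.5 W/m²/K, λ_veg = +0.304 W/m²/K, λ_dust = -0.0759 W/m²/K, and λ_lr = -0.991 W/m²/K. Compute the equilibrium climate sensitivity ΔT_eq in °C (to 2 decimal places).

0.49 °C

Net feedback parameter λ = (−3.5) + (+0.304) + (-0.0759) + (-0.991) = -4.2629 W/m²/K.
ΔT = −F/λ = −2.07/(-4.2629) = 0.49 °C.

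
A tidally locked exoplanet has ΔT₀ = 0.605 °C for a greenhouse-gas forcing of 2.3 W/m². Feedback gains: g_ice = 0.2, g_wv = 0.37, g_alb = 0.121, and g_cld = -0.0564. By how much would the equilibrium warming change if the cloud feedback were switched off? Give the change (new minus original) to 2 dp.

Original: g = 0.6346, ΔT = 0.605/(1−0.6346) = 1.6557 °C.
Without cloud: g' = 0.691, ΔT' = 0.605/(1−0.691) = 1.9579 °C.
Change = 1.9579 − 1.6557 = 0.30 °C.

0.30 °C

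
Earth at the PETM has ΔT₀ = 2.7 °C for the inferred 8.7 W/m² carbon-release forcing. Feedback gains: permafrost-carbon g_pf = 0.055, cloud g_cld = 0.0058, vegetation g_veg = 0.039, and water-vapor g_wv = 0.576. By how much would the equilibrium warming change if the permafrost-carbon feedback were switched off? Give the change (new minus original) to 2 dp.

-1.21 °C

Original: g = 0.6758, ΔT = 2.7/(1−0.6758) = 8.3282 °C.
Without permafrost-carbon: g' = 0.6208, ΔT' = 2.7/(1−0.6208) = 7.1203 °C.
Change = 7.1203 − 8.3282 = -1.21 °C.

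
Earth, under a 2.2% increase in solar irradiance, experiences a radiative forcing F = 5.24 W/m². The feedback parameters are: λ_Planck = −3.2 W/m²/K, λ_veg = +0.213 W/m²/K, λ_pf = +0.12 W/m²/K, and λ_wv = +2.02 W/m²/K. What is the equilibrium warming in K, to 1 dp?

6.2 K

Net feedback parameter λ = (−3.2) + (+0.213) + (+0.12) + (+2.02) = -0.847 W/m²/K.
ΔT = −F/λ = −5.24/(-0.847) = 6.2 K.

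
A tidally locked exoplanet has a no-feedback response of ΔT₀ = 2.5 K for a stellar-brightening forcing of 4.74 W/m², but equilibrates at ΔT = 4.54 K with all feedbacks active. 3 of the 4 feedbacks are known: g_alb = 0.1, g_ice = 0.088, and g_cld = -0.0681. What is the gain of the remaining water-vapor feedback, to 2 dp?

0.33

Amplification A = ΔT/ΔT₀ = 4.54/2.5 = 1.816.
Total gain g = 1 − 1/A = 1 − 1/1.816 = 0.4493.
Known gains sum to 0.1 + 0.088 − 0.0681 = 0.1199.
g_wv = 0.4493 − 0.1199 = 0.33.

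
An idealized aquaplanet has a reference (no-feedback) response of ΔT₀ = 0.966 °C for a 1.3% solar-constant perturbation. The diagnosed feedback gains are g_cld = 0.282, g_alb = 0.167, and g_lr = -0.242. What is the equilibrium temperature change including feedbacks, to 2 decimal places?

Total gain g = 0.282 + 0.167 − 0.242 = 0.207.
Amplification A = 1/(1 − 0.207) = 1.261.
ΔT = 0.966 × 1.261 = 1.22 °C.

1.22 °C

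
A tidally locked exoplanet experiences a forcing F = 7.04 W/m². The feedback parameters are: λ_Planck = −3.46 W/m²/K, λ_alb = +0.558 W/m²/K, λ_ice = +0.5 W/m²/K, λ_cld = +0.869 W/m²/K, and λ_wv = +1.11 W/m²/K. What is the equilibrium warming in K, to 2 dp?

16.64 K

Net feedback parameter λ = (−3.46) + (+0.558) + (+0.5) + (+0.869) + (+1.11) = -0.423 W/m²/K.
ΔT = −F/λ = −7.04/(-0.423) = 16.64 K.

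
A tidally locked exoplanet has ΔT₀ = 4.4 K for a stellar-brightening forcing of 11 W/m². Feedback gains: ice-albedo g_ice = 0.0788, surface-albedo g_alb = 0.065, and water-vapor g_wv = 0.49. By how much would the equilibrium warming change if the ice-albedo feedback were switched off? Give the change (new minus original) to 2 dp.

-2.13 K

Original: g = 0.6338, ΔT = 4.4/(1−0.6338) = 12.0153 K.
Without ice-albedo: g' = 0.555, ΔT' = 4.4/(1−0.555) = 9.8876 K.
Change = 9.8876 − 12.0153 = -2.13 K.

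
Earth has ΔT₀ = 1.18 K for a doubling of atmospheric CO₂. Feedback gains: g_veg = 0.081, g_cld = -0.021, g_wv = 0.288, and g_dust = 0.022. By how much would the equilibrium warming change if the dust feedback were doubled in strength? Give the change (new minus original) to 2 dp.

0.07 K

Original: g = 0.37, ΔT = 1.18/(1−0.37) = 1.8730 K.
With doubled dust: g' = 0.392, ΔT' = 1.18/(1−0.392) = 1.9408 K.
Change = 1.9408 − 1.8730 = 0.07 K.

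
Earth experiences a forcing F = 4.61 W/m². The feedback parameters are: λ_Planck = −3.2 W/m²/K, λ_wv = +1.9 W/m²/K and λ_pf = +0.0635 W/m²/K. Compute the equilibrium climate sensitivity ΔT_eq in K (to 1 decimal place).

Net feedback parameter λ = (−3.2) + (+1.9) + (+0.0635) = -1.2365 W/m²/K.
ΔT = −F/λ = −4.61/(-1.2365) = 3.7 K.

3.7 K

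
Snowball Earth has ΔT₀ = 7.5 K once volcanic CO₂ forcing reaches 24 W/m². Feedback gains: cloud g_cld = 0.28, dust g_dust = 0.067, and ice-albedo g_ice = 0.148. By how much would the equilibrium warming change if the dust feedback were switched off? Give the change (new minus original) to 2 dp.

Original: g = 0.495, ΔT = 7.5/(1−0.495) = 14.8515 K.
Without dust: g' = 0.428, ΔT' = 7.5/(1−0.428) = 13.1119 K.
Change = 13.1119 − 14.8515 = -1.74 K.

-1.74 K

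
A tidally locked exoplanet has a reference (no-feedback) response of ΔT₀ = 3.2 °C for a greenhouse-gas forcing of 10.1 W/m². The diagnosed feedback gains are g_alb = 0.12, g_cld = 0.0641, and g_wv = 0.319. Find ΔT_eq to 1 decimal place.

Total gain g = 0.12 + 0.0641 + 0.319 = 0.5031.
Amplification A = 1/(1 − 0.5031) = 2.012.
ΔT = 3.2 × 2.012 = 6.4 °C.

6.4 °C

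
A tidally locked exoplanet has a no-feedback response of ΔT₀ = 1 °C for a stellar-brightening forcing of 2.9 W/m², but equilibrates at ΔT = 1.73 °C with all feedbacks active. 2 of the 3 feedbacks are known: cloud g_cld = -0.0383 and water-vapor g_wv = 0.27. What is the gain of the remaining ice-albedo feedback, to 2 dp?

Amplification A = ΔT/ΔT₀ = 1.73/1 = 1.73.
Total gain g = 1 − 1/A = 1 − 1/1.73 = 0.422.
Known gains sum to -0.0383 + 0.27 = 0.2317.
g_ice = 0.422 − 0.2317 = 0.19.

0.19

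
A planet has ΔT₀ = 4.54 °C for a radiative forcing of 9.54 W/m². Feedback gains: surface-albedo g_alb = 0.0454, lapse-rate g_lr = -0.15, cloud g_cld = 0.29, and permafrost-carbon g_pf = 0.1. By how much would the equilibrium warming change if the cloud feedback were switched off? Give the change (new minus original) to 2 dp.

-1.83 °C

Original: g = 0.2854, ΔT = 4.54/(1−0.2854) = 6.3532 °C.
Without cloud: g' = -0.0046, ΔT' = 4.54/(1+0.0046) = 4.5192 °C.
Change = 4.5192 − 6.3532 = -1.83 °C.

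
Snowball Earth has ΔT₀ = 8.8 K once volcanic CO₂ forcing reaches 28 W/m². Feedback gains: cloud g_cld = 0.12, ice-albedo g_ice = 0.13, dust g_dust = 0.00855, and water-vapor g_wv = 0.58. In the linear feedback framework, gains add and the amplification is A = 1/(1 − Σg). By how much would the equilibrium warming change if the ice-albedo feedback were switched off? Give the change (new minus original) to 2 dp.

-24.31 K

Original: g = 0.83855, ΔT = 8.8/(1−0.83855) = 54.5060 K.
Without ice-albedo: g' = 0.70855, ΔT' = 8.8/(1−0.70855) = 30.1939 K.
Change = 30.1939 − 54.5060 = -24.31 K.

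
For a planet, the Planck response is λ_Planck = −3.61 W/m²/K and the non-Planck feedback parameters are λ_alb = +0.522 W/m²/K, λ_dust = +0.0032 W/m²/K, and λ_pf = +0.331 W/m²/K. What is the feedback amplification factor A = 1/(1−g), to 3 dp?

Convert to gains: g_alb = 0.522/3.61 = 0.1446; g_dust = 0.0032/3.61 = 0.000886; g_pf = 0.331/3.61 = 0.09169.
Total gain g = 0.237176.
A = 1/(1 − 0.237176) = 1.311.

1.311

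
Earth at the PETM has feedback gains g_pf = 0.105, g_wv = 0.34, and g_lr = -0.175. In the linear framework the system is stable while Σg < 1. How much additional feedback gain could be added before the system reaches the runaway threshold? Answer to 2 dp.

Current total gain = 0.105 + 0.34 − 0.175 = 0.27.
Margin to runaway = 1 − 0.27 = 0.73.

0.73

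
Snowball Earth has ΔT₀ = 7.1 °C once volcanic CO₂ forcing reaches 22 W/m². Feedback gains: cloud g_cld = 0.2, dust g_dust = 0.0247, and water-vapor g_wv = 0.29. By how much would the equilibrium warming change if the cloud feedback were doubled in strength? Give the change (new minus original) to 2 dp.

10.26 °C

Original: g = 0.5147, ΔT = 7.1/(1−0.5147) = 14.6301 °C.
With doubled cloud: g' = 0.7147, ΔT' = 7.1/(1−0.7147) = 24.8861 °C.
Change = 24.8861 − 14.6301 = 10.26 °C.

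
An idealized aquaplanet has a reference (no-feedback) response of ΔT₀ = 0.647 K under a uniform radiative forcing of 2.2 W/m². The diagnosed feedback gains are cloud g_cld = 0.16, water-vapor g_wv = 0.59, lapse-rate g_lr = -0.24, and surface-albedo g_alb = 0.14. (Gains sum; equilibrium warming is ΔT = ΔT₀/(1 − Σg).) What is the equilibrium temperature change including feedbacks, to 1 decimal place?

Total gain g = 0.16 + 0.59 − 0.24 + 0.14 = 0.65.
Amplification A = 1/(1 − 0.65) = 2.857.
ΔT = 0.647 × 2.857 = 1.8 K.

1.8 K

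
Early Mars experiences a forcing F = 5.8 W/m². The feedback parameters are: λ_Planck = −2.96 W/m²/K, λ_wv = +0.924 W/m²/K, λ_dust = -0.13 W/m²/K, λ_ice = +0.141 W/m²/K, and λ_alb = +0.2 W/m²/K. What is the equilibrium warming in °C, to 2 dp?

3.18 °C

Net feedback parameter λ = (−2.96) + (+0.924) + (-0.13) + (+0.141) + (+0.2) = -1.825 W/m²/K.
ΔT = −F/λ = −5.8/(-1.825) = 3.18 °C.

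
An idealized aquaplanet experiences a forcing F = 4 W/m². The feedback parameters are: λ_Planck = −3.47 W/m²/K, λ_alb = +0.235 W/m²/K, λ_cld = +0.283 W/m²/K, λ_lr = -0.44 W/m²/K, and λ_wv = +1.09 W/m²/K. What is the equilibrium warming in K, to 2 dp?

Net feedback parameter λ = (−3.47) + (+0.235) + (+0.283) + (-0.44) + (+1.09) = -2.302 W/m²/K.
ΔT = −F/λ = −4/(-2.302) = 1.74 K.

1.74 K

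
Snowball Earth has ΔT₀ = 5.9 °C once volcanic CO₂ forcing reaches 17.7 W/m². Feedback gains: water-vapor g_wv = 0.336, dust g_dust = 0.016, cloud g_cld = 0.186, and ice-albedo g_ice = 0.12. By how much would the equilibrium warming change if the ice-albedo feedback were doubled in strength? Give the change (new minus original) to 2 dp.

Original: g = 0.658, ΔT = 5.9/(1−0.658) = 17.2515 °C.
With doubled ice-albedo: g' = 0.778, ΔT' = 5.9/(1−0.778) = 26.5766 °C.
Change = 26.5766 − 17.2515 = 9.33 °C.

9.33 °C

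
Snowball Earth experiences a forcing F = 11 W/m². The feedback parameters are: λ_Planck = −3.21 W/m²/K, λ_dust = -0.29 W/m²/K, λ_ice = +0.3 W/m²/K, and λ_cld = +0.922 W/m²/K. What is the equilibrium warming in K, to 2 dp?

4.83 K

Net feedback parameter λ = (−3.21) + (-0.29) + (+0.3) + (+0.922) = -2.278 W/m²/K.
ΔT = −F/λ = −11/(-2.278) = 4.83 K.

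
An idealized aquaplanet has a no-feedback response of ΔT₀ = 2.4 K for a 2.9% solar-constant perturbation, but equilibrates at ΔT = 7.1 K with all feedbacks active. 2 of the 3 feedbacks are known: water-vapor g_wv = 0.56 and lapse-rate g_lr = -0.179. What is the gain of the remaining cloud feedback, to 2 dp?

Amplification A = ΔT/ΔT₀ = 7.1/2.4 = 2.958.
Total gain g = 1 − 1/A = 1 − 1/2.958 = 0.6619.
Known gains sum to 0.56 − 0.179 = 0.381.
g_cld = 0.6619 − 0.381 = 0.28.

0.28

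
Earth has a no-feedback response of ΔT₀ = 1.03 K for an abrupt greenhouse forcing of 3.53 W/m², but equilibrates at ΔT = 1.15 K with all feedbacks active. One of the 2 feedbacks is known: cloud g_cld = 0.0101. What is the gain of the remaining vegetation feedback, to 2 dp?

0.09

Amplification A = ΔT/ΔT₀ = 1.15/1.03 = 1.117.
Total gain g = 1 − 1/A = 1 − 1/1.117 = 0.1047.
The known gain is 0.0101.
g_veg = 0.1047 − 0.0101 = 0.09.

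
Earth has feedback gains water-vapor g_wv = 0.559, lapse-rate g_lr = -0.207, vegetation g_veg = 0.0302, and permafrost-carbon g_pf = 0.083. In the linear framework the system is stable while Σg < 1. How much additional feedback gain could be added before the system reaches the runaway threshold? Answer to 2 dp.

0.53

Current total gain = 0.559 − 0.207 + 0.0302 + 0.083 = 0.4652.
Margin to runaway = 1 − 0.4652 = 0.53.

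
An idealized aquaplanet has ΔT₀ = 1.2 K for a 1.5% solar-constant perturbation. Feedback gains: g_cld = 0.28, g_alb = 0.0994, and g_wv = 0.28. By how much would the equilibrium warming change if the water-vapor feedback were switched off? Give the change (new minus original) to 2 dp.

-1.59 K

Original: g = 0.6594, ΔT = 1.2/(1−0.6594) = 3.5232 K.
Without water-vapor: g' = 0.3794, ΔT' = 1.2/(1−0.3794) = 1.9336 K.
Change = 1.9336 − 3.5232 = -1.59 K.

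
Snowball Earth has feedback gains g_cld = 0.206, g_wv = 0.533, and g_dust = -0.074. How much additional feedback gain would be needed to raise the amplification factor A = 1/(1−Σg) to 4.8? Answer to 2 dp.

0.13

Current total gain = 0.665.
Target gain for A = 4.8: g* = 1 − 1/4.8 = 0.7917.
Additional gain needed = 0.7917 − 0.665 = 0.13.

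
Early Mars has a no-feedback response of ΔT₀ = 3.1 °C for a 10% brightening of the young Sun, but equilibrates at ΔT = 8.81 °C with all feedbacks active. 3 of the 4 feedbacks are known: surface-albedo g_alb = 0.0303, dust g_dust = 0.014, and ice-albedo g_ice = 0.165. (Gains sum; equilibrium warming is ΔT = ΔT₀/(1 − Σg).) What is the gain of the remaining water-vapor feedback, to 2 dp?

Amplification A = ΔT/ΔT₀ = 8.81/3.1 = 2.842.
Total gain g = 1 − 1/A = 1 − 1/2.842 = 0.6481.
Known gains sum to 0.0303 + 0.014 + 0.165 = 0.2093.
g_wv = 0.6481 − 0.2093 = 0.44.

0.44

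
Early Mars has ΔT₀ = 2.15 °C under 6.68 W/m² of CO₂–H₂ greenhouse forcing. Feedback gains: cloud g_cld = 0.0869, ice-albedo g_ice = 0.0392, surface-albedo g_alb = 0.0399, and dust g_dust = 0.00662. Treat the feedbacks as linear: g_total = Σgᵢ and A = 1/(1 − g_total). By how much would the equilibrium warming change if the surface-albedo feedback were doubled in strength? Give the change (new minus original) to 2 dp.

0.13 °C

Original: g = 0.17262, ΔT = 2.15/(1−0.17262) = 2.5986 °C.
With doubled surface-albedo: g' = 0.21252, ΔT' = 2.15/(1−0.21252) = 2.7302 °C.
Change = 2.7302 − 2.5986 = 0.13 °C.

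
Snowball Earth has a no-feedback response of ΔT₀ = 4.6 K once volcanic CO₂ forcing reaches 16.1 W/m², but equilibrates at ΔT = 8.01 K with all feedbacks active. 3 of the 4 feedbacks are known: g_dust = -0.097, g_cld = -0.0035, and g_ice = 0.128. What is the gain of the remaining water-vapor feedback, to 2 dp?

0.40

Amplification A = ΔT/ΔT₀ = 8.01/4.6 = 1.741.
Total gain g = 1 − 1/A = 1 − 1/1.741 = 0.4256.
Known gains sum to -0.097 − 0.0035 + 0.128 = 0.0275.
g_wv = 0.4256 − 0.0275 = 0.40.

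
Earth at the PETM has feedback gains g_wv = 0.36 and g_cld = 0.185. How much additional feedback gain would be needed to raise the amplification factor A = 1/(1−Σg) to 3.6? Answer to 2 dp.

Current total gain = 0.545.
Target gain for A = 3.6: g* = 1 − 1/3.6 = 0.7222.
Additional gain needed = 0.7222 − 0.545 = 0.18.

0.18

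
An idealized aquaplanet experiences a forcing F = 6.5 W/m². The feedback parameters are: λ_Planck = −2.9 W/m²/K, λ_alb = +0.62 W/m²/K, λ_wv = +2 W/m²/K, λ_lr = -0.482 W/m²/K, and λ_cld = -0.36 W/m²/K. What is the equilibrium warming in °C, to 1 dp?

5.8 °C

Net feedback parameter λ = (−2.9) + (+0.62) + (+2) + (-0.482) + (-0.36) = -1.122 W/m²/K.
ΔT = −F/λ = −6.5/(-1.122) = 5.8 °C.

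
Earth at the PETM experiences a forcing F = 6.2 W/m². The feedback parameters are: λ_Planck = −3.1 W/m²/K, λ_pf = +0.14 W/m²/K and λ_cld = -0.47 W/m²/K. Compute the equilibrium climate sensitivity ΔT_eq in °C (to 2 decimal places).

Net feedback parameter λ = (−3.1) + (+0.14) + (-0.47) = -3.43 W/m²/K.
ΔT = −F/λ = −6.2/(-3.43) = 1.81 °C.

1.81 °C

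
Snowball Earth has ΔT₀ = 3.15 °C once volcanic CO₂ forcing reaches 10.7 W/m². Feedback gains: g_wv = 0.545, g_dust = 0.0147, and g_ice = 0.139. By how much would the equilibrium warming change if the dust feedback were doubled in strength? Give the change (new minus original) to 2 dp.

0.54 °C

Original: g = 0.6987, ΔT = 3.15/(1−0.6987) = 10.4547 °C.
With doubled dust: g' = 0.7134, ΔT' = 3.15/(1−0.7134) = 10.9909 °C.
Change = 10.9909 − 10.4547 = 0.54 °C.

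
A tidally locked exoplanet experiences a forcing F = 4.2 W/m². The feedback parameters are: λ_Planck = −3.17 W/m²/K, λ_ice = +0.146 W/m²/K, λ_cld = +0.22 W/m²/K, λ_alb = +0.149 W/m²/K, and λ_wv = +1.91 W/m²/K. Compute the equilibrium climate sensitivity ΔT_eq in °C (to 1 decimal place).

Net feedback parameter λ = (−3.17) + (+0.146) + (+0.22) + (+0.149) + (+1.91) = -0.745 W/m²/K.
ΔT = −F/λ = −4.2/(-0.745) = 5.6 °C.

5.6 °C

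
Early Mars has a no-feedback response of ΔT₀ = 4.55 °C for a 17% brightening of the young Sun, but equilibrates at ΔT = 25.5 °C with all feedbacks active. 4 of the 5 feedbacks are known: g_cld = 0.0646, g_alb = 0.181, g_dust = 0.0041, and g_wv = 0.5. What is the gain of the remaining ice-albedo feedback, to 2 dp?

0.07

Amplification A = ΔT/ΔT₀ = 25.5/4.55 = 5.604.
Total gain g = 1 − 1/A = 1 − 1/5.604 = 0.8216.
Known gains sum to 0.0646 + 0.181 + 0.0041 + 0.5 = 0.7497.
g_ice = 0.8216 − 0.7497 = 0.07.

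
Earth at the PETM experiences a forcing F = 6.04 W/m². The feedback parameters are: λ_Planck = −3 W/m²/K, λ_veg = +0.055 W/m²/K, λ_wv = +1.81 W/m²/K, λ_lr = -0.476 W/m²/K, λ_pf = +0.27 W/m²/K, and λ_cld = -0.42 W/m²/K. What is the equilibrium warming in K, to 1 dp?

3.4 K

Net feedback parameter λ = (−3) + (+0.055) + (+1.81) + (-0.476) + (+0.27) + (-0.42) = -1.761 W/m²/K.
ΔT = −F/λ = −6.04/(-1.761) = 3.4 K.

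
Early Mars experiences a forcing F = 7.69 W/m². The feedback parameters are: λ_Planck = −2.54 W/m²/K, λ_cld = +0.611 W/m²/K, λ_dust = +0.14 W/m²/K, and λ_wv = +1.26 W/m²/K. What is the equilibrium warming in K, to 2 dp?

Net feedback parameter λ = (−2.54) + (+0.611) + (+0.14) + (+1.26) = -0.529 W/m²/K.
ΔT = −F/λ = −7.69/(-0.529) = 14.54 K.

14.54 K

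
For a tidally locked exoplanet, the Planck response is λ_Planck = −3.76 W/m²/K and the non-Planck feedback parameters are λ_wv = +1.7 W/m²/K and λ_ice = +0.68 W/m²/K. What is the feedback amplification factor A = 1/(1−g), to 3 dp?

Convert to gains: g_wv = 1.7/3.76 = 0.4521; g_ice = 0.68/3.76 = 0.1809.
Total gain g = 0.633.
A = 1/(1 − 0.633) = 2.725.

2.725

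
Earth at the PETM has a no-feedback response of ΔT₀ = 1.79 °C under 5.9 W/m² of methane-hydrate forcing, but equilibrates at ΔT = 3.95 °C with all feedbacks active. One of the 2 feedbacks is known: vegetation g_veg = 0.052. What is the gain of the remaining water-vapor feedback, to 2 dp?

0.49

Amplification A = ΔT/ΔT₀ = 3.95/1.79 = 2.207.
Total gain g = 1 − 1/A = 1 − 1/2.207 = 0.5469.
The known gain is 0.052.
g_wv = 0.5469 − 0.052 = 0.49.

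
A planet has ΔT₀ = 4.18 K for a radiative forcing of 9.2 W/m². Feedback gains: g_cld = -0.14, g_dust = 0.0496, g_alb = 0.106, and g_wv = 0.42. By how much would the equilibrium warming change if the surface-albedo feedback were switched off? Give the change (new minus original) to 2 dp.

Original: g = 0.4356, ΔT = 4.18/(1−0.4356) = 7.4061 K.
Without surface-albedo: g' = 0.3296, ΔT' = 4.18/(1−0.3296) = 6.2351 K.
Change = 6.2351 − 7.4061 = -1.17 K.

-1.17 K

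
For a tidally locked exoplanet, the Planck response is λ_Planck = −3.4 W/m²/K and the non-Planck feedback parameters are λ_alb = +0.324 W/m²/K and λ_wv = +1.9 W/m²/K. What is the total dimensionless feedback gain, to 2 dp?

0.65

Convert to gains: g_alb = 0.324/3.4 = 0.09529; g_wv = 1.9/3.4 = 0.5588.
Total gain g = 0.65409.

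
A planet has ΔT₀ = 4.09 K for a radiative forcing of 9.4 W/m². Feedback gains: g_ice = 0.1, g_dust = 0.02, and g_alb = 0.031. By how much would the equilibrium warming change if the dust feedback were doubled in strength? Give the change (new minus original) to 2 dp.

0.12 K

Original: g = 0.151, ΔT = 4.09/(1−0.151) = 4.8174 K.
With doubled dust: g' = 0.171, ΔT' = 4.09/(1−0.171) = 4.9337 K.
Change = 4.9337 − 4.8174 = 0.12 K.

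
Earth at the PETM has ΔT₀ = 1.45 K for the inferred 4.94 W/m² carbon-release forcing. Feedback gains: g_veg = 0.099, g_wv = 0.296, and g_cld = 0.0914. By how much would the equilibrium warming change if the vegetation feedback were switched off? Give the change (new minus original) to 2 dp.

Original: g = 0.4864, ΔT = 1.45/(1−0.4864) = 2.8232 K.
Without vegetation: g' = 0.3874, ΔT' = 1.45/(1−0.3874) = 2.3670 K.
Change = 2.3670 − 2.8232 = -0.46 K.

-0.46 K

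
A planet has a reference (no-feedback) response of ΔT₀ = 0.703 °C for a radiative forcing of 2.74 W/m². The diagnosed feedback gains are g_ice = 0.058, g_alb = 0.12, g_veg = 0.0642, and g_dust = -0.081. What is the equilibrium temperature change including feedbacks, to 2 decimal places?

0.84 °C

Total gain g = 0.058 + 0.12 + 0.0642 − 0.081 = 0.1612.
Amplification A = 1/(1 − 0.1612) = 1.192.
ΔT = 0.703 × 1.192 = 0.84 °C.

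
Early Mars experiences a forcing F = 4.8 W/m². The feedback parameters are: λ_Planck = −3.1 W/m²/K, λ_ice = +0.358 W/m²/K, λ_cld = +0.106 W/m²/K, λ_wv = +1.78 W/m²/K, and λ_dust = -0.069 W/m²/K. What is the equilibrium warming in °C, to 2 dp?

5.19 °C

Net feedback parameter λ = (−3.1) + (+0.358) + (+0.106) + (+1.78) + (-0.069) = -0.925 W/m²/K.
ΔT = −F/λ = −4.8/(-0.925) = 5.19 °C.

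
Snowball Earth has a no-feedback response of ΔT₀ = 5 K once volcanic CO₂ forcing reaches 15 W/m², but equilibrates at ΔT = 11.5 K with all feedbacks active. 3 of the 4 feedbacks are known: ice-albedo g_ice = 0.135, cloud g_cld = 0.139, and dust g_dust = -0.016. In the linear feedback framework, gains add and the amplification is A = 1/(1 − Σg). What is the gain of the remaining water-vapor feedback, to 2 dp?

Amplification A = ΔT/ΔT₀ = 11.5/5 = 2.3.
Total gain g = 1 − 1/A = 1 − 1/2.3 = 0.5652.
Known gains sum to 0.135 + 0.139 − 0.016 = 0.258.
g_wv = 0.5652 − 0.258 = 0.31.

0.31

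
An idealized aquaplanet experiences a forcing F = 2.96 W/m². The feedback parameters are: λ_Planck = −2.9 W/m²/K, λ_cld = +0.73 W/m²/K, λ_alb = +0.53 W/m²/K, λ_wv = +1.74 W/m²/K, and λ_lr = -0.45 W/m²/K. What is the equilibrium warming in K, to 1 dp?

8.5 K

Net feedback parameter λ = (−2.9) + (+0.73) + (+0.53) + (+1.74) + (-0.45) = -0.35 W/m²/K.
ΔT = −F/λ = −2.96/(-0.35) = 8.5 K.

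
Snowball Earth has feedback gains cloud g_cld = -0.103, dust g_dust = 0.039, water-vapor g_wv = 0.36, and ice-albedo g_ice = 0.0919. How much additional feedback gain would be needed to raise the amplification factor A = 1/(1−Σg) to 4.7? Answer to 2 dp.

Current total gain = 0.3879.
Target gain for A = 4.7: g* = 1 − 1/4.7 = 0.7872.
Additional gain needed = 0.7872 − 0.3879 = 0.40.

0.40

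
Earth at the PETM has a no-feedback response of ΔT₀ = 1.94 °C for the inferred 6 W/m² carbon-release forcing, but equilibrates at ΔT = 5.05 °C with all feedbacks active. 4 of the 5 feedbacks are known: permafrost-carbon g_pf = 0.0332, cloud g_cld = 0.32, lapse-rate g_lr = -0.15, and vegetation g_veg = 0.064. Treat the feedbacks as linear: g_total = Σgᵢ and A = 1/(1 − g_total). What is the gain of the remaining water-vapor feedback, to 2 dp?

0.35

Amplification A = ΔT/ΔT₀ = 5.05/1.94 = 2.603.
Total gain g = 1 − 1/A = 1 − 1/2.603 = 0.6158.
Known gains sum to 0.0332 + 0.32 − 0.15 + 0.064 = 0.2672.
g_wv = 0.6158 − 0.2672 = 0.35.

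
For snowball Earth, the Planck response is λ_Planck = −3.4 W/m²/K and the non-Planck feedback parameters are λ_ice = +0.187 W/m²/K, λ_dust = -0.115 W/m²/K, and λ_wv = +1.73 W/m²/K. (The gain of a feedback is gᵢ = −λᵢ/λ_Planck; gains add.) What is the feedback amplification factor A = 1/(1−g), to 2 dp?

Convert to gains: g_ice = 0.187/3.4 = 0.055; g_dust = -0.115/3.4 = -0.03382; g_wv = 1.73/3.4 = 0.5088.
Total gain g = 0.52998.
A = 1/(1 − 0.52998) = 2.13.

2.13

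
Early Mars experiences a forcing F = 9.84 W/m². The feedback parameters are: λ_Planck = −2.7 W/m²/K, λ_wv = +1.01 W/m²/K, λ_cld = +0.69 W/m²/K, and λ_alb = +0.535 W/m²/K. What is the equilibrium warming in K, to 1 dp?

Net feedback parameter λ = (−2.7) + (+1.01) + (+0.69) + (+0.535) = -0.465 W/m²/K.
ΔT = −F/λ = −9.84/(-0.465) = 21.2 K.

21.2 K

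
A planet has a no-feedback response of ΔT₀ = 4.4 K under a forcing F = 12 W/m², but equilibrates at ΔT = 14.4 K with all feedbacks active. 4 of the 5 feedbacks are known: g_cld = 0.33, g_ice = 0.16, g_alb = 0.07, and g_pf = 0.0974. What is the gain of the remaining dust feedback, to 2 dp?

Amplification A = ΔT/ΔT₀ = 14.4/4.4 = 3.273.
Total gain g = 1 − 1/A = 1 − 1/3.273 = 0.6945.
Known gains sum to 0.33 + 0.16 + 0.07 + 0.0974 = 0.6574.
g_dust = 0.6945 − 0.6574 = 0.04.

0.04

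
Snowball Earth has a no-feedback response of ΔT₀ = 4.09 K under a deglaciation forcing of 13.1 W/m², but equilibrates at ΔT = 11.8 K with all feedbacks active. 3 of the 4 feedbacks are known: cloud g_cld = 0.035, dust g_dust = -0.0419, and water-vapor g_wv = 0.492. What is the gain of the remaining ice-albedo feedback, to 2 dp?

0.17

Amplification A = ΔT/ΔT₀ = 11.8/4.09 = 2.885.
Total gain g = 1 − 1/A = 1 − 1/2.885 = 0.6534.
Known gains sum to 0.035 − 0.0419 + 0.492 = 0.4851.
g_ice = 0.6534 − 0.4851 = 0.17.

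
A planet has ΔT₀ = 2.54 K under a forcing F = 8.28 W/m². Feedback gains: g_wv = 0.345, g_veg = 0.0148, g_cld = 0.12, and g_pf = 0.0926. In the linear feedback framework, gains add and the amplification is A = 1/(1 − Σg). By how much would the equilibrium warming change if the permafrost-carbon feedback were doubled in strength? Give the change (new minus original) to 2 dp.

Original: g = 0.5724, ΔT = 2.54/(1−0.5724) = 5.9401 K.
With doubled permafrost-carbon: g' = 0.665, ΔT' = 2.54/(1−0.665) = 7.5821 K.
Change = 7.5821 − 5.9401 = 1.64 K.

1.64 K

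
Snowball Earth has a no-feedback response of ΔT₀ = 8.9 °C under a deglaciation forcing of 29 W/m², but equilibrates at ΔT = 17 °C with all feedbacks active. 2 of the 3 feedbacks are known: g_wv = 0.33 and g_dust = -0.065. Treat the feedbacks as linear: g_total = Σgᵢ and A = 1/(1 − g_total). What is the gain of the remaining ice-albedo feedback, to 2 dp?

0.21

Amplification A = ΔT/ΔT₀ = 17/8.9 = 1.91.
Total gain g = 1 − 1/A = 1 − 1/1.91 = 0.4764.
Known gains sum to 0.33 − 0.065 = 0.265.
g_ice = 0.4764 − 0.265 = 0.21.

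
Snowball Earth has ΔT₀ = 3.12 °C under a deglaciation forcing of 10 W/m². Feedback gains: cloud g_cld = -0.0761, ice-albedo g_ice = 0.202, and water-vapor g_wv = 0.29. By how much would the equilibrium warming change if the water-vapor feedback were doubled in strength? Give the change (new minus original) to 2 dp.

5.27 °C

Original: g = 0.4159, ΔT = 3.12/(1−0.4159) = 5.3416 °C.
With doubled water-vapor: g' = 0.7059, ΔT' = 3.12/(1−0.7059) = 10.6086 °C.
Change = 10.6086 − 5.3416 = 5.27 °C.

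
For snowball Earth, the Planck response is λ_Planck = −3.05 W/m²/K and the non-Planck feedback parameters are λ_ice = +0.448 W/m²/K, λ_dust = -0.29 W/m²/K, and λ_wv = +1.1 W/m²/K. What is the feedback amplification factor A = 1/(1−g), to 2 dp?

Convert to gains: g_ice = 0.448/3.05 = 0.1469; g_dust = -0.29/3.05 = -0.09508; g_wv = 1.1/3.05 = 0.3607.
Total gain g = 0.41252.
A = 1/(1 − 0.41252) = 1.70.

1.70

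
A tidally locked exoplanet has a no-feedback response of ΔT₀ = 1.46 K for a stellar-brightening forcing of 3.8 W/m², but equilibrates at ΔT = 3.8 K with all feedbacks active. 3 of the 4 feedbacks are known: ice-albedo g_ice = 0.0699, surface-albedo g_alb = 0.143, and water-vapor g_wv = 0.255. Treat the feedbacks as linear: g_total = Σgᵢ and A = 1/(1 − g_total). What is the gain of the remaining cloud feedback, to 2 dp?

Amplification A = ΔT/ΔT₀ = 3.8/1.46 = 2.603.
Total gain g = 1 − 1/A = 1 − 1/2.603 = 0.6158.
Known gains sum to 0.0699 + 0.143 + 0.255 = 0.4679.
g_cld = 0.6158 − 0.4679 = 0.15.

0.15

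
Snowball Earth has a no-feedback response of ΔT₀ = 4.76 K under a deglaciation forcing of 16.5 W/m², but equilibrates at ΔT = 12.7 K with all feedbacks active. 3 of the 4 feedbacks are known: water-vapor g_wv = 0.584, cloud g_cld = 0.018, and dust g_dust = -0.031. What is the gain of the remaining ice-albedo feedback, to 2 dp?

Amplification A = ΔT/ΔT₀ = 12.7/4.76 = 2.668.
Total gain g = 1 − 1/A = 1 − 1/2.668 = 0.6252.
Known gains sum to 0.584 + 0.018 − 0.031 = 0.571.
g_ice = 0.6252 − 0.571 = 0.05.

0.05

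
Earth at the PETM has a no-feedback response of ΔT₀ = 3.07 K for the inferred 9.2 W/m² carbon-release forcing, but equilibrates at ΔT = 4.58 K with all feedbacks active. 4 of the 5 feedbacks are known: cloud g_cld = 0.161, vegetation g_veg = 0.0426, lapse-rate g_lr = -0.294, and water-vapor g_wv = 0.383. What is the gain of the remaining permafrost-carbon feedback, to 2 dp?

0.04

Amplification A = ΔT/ΔT₀ = 4.58/3.07 = 1.492.
Total gain g = 1 − 1/A = 1 − 1/1.492 = 0.3298.
Known gains sum to 0.161 + 0.0426 − 0.294 + 0.383 = 0.2926.
g_pf = 0.3298 − 0.2926 = 0.04.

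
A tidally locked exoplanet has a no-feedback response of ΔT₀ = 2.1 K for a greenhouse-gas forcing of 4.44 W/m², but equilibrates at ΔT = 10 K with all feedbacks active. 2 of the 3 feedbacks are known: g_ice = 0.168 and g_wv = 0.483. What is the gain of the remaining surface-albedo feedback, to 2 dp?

0.14

Amplification A = ΔT/ΔT₀ = 10/2.1 = 4.762.
Total gain g = 1 − 1/A = 1 − 1/4.762 = 0.79.
Known gains sum to 0.168 + 0.483 = 0.651.
g_alb = 0.79 − 0.651 = 0.14.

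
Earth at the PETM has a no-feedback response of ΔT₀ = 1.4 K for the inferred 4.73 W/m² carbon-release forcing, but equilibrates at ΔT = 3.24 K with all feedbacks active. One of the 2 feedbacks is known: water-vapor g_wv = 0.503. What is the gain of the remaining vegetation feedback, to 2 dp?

0.06

Amplification A = ΔT/ΔT₀ = 3.24/1.4 = 2.314.
Total gain g = 1 − 1/A = 1 − 1/2.314 = 0.5678.
The known gain is 0.503.
g_veg = 0.5678 − 0.503 = 0.06.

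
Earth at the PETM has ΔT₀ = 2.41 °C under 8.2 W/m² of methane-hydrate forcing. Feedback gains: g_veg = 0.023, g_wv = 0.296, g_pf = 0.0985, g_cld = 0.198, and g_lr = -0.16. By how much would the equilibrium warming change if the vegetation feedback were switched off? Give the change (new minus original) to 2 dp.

Original: g = 0.4555, ΔT = 2.41/(1−0.4555) = 4.4261 °C.
Without vegetation: g' = 0.4325, ΔT' = 2.41/(1−0.4325) = 4.2467 °C.
Change = 4.2467 − 4.4261 = -0.18 °C.

-0.18 °C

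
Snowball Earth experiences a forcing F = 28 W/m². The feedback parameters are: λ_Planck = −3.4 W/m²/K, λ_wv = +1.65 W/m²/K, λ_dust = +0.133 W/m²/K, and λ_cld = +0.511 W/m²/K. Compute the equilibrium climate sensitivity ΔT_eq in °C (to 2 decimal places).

25.32 °C

Net feedback parameter λ = (−3.4) + (+1.65) + (+0.133) + (+0.511) = -1.106 W/m²/K.
ΔT = −F/λ = −28/(-1.106) = 25.32 °C.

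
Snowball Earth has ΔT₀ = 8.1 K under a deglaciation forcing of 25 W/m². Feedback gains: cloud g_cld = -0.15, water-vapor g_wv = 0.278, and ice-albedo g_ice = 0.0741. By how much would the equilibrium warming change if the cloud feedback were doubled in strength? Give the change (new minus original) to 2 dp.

Original: g = 0.2021, ΔT = 8.1/(1−0.2021) = 10.1516 K.
With doubled cloud: g' = 0.0521, ΔT' = 8.1/(1−0.0521) = 8.5452 K.
Change = 8.5452 − 10.1516 = -1.61 K.

-1.61 K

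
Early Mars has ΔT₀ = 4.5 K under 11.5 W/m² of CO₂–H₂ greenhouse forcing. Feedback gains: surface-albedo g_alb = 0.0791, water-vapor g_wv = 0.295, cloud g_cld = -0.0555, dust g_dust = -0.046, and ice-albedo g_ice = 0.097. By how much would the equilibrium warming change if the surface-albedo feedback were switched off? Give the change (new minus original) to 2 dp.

Original: g = 0.3696, ΔT = 4.5/(1−0.3696) = 7.1383 K.
Without surface-albedo: g' = 0.2905, ΔT' = 4.5/(1−0.2905) = 6.3425 K.
Change = 6.3425 − 7.1383 = -0.80 K.

-0.80 K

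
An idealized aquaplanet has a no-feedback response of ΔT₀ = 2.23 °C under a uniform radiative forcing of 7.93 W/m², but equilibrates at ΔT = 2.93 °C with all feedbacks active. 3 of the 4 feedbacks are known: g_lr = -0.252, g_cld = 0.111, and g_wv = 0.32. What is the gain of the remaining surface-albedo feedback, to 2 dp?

0.06

Amplification A = ΔT/ΔT₀ = 2.93/2.23 = 1.314.
Total gain g = 1 − 1/A = 1 − 1/1.314 = 0.239.
Known gains sum to -0.252 + 0.111 + 0.32 = 0.179.
g_alb = 0.239 − 0.179 = 0.06.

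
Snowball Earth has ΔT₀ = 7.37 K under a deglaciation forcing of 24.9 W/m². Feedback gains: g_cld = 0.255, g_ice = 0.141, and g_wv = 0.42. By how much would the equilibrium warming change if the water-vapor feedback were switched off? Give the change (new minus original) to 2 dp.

Original: g = 0.816, ΔT = 7.37/(1−0.816) = 40.0543 K.
Without water-vapor: g' = 0.396, ΔT' = 7.37/(1−0.396) = 12.2020 K.
Change = 12.2020 − 40.0543 = -27.85 K.

-27.85 K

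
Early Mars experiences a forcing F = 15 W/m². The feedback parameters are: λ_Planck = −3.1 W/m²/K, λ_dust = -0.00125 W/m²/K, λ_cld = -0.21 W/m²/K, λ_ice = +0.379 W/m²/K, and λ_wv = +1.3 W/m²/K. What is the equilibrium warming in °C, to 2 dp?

9.19 °C

Net feedback parameter λ = (−3.1) + (-0.00125) + (-0.21) + (+0.379) + (+1.3) = -1.63225 W/m²/K.
ΔT = −F/λ = −15/(-1.63225) = 9.19 °C.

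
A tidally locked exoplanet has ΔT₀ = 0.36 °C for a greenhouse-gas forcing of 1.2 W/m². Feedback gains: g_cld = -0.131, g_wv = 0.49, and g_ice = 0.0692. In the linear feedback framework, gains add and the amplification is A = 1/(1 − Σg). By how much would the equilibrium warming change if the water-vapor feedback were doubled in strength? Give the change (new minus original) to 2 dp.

3.77 °C

Original: g = 0.4282, ΔT = 0.36/(1−0.4282) = 0.6296 °C.
With doubled water-vapor: g' = 0.9182, ΔT' = 0.36/(1−0.9182) = 4.4010 °C.
Change = 4.4010 − 0.6296 = 3.77 °C.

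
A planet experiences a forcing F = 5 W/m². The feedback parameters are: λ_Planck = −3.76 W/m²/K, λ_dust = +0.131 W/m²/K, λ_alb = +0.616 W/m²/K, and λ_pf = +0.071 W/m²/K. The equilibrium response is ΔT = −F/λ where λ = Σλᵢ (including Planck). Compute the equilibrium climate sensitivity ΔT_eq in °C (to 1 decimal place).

Net feedback parameter λ = (−3.76) + (+0.131) + (+0.616) + (+0.071) = -2.942 W/m²/K.
ΔT = −F/λ = −5/(-2.942) = 1.7 °C.

1.7 °C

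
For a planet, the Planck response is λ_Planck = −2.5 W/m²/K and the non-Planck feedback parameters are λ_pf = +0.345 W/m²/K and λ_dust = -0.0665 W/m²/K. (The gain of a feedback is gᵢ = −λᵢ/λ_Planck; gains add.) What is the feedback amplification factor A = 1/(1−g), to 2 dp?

Convert to gains: g_pf = 0.345/2.5 = 0.138; g_dust = -0.0665/2.5 = -0.0266.
Total gain g = 0.1114.
A = 1/(1 − 0.1114) = 1.13.

1.13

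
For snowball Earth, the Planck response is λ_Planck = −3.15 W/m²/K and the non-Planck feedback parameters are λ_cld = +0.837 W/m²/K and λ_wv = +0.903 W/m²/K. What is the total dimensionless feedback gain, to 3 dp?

Convert to gains: g_cld = 0.837/3.15 = 0.2657; g_wv = 0.903/3.15 = 0.2867.
Total gain g = 0.5524.

0.552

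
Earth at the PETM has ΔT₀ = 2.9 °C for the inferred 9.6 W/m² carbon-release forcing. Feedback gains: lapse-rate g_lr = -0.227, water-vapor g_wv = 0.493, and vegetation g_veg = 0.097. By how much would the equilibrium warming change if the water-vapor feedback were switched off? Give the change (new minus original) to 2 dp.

-1.99 °C

Original: g = 0.363, ΔT = 2.9/(1−0.363) = 4.5526 °C.
Without water-vapor: g' = -0.13, ΔT' = 2.9/(1+0.13) = 2.5664 °C.
Change = 2.5664 − 4.5526 = -1.99 °C.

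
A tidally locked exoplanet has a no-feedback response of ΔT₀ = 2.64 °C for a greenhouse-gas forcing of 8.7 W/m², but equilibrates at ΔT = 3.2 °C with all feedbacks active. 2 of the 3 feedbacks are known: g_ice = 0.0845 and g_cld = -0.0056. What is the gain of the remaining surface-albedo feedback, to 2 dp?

Amplification A = ΔT/ΔT₀ = 3.2/2.64 = 1.212.
Total gain g = 1 − 1/A = 1 − 1/1.212 = 0.1749.
Known gains sum to 0.0845 − 0.0056 = 0.0789.
g_alb = 0.1749 − 0.0789 = 0.10.

0.10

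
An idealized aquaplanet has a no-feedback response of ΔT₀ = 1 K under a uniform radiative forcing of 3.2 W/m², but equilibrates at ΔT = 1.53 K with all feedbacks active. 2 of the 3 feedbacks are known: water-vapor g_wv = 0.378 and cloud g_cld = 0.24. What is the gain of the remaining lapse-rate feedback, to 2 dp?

Amplification A = ΔT/ΔT₀ = 1.53/1 = 1.53.
Total gain g = 1 − 1/A = 1 − 1/1.53 = 0.3464.
Known gains sum to 0.378 + 0.24 = 0.618.
g_lr = 0.3464 − 0.618 = -0.27.

-0.27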